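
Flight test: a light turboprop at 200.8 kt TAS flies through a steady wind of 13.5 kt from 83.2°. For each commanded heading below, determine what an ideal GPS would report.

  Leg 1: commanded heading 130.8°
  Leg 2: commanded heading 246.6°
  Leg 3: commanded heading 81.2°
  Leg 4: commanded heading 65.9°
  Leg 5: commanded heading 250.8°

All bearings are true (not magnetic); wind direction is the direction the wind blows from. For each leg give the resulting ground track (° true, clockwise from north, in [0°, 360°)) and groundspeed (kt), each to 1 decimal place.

Leg 1: track=133.8°, groundspeed=192.0 kt
Leg 2: track=247.6°, groundspeed=213.8 kt
Leg 3: track=81.1°, groundspeed=187.3 kt
Leg 4: track=64.7°, groundspeed=188.0 kt
Leg 5: track=251.6°, groundspeed=214.0 kt

Leg 1: heading 130.8°; drift +3.0° → track 133.8°, groundspeed 192.0 kt
Leg 2: heading 246.6°; drift +1.0° → track 247.6°, groundspeed 213.8 kt
Leg 3: heading 81.2°; drift -0.1° → track 81.1°, groundspeed 187.3 kt
Leg 4: heading 65.9°; drift -1.2° → track 64.7°, groundspeed 188.0 kt
Leg 5: heading 250.8°; drift +0.8° → track 251.6°, groundspeed 214.0 kt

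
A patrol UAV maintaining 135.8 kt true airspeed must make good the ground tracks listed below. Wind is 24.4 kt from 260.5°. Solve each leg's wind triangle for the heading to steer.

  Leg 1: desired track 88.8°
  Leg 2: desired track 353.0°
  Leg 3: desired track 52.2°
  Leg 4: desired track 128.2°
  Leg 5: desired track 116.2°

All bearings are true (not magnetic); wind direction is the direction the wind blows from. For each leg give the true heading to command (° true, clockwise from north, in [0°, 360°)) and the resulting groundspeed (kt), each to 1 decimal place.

Leg 1: desired track 88.8°; wind correction +1.5° → command heading 90.3°, groundspeed 159.9 kt
Leg 2: desired track 353.0°; wind correction -10.3° → command heading 342.7°, groundspeed 134.7 kt
Leg 3: desired track 52.2°; wind correction -4.9° → command heading 47.3°, groundspeed 156.8 kt
Leg 4: desired track 128.2°; wind correction +7.6° → command heading 135.8°, groundspeed 151.0 kt
Leg 5: desired track 116.2°; wind correction +6.0° → command heading 122.2°, groundspeed 154.9 kt

Leg 1: heading=90.3°, groundspeed=159.9 kt
Leg 2: heading=342.7°, groundspeed=134.7 kt
Leg 3: heading=47.3°, groundspeed=156.8 kt
Leg 4: heading=135.8°, groundspeed=151.0 kt
Leg 5: heading=122.2°, groundspeed=154.9 kt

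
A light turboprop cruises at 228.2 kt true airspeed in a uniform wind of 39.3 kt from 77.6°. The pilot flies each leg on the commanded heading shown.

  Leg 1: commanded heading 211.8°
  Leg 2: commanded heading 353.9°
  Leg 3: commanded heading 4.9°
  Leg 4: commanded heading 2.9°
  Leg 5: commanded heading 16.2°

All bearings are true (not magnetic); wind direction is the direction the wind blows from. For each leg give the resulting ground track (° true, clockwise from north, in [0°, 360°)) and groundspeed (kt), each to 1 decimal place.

Leg 1: track=218.1°, groundspeed=257.1 kt
Leg 2: track=344.0°, groundspeed=227.3 kt
Leg 3: track=355.1°, groundspeed=219.7 kt
Leg 4: track=353.0°, groundspeed=221.1 kt
Leg 5: track=6.8°, groundspeed=212.2 kt

Leg 1: heading 211.8°; drift +6.3° → track 218.1°, groundspeed 257.1 kt
Leg 2: heading 353.9°; drift -9.9° → track 344.0°, groundspeed 227.3 kt
Leg 3: heading 4.9°; drift -9.8° → track 355.1°, groundspeed 219.7 kt
Leg 4: heading 2.9°; drift -9.9° → track 353.0°, groundspeed 221.1 kt
Leg 5: heading 16.2°; drift -9.4° → track 6.8°, groundspeed 212.2 kt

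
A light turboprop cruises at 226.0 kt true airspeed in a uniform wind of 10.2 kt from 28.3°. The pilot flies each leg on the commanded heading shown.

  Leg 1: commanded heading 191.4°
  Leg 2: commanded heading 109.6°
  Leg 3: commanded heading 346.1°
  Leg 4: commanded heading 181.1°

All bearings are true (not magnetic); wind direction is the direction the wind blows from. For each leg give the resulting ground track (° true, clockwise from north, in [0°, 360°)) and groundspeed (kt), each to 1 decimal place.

Leg 1: heading 191.4°; drift +0.7° → track 192.1°, groundspeed 235.8 kt
Leg 2: heading 109.6°; drift +2.6° → track 112.2°, groundspeed 224.7 kt
Leg 3: heading 346.1°; drift -1.8° → track 344.3°, groundspeed 218.6 kt
Leg 4: heading 181.1°; drift +1.1° → track 182.2°, groundspeed 235.1 kt

Leg 1: track=192.1°, groundspeed=235.8 kt
Leg 2: track=112.2°, groundspeed=224.7 kt
Leg 3: track=344.3°, groundspeed=218.6 kt
Leg 4: track=182.2°, groundspeed=235.1 kt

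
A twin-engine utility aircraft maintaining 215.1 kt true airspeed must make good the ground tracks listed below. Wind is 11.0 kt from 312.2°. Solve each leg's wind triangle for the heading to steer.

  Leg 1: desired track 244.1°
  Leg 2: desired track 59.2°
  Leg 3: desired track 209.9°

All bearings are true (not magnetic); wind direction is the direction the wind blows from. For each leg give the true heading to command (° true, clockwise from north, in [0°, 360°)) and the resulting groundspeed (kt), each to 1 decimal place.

Leg 1: heading=246.8°, groundspeed=210.8 kt
Leg 2: heading=56.4°, groundspeed=218.1 kt
Leg 3: heading=212.8°, groundspeed=217.2 kt

Leg 1: desired track 244.1°; wind correction +2.7° → command heading 246.8°, groundspeed 210.8 kt
Leg 2: desired track 59.2°; wind correction -2.8° → command heading 56.4°, groundspeed 218.1 kt
Leg 3: desired track 209.9°; wind correction +2.9° → command heading 212.8°, groundspeed 217.2 kt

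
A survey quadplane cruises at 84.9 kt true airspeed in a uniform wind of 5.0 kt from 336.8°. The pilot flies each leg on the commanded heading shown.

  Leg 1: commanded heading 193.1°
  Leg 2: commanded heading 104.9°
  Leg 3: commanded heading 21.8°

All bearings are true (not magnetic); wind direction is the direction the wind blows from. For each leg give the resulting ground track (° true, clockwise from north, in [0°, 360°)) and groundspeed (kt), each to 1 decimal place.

Leg 1: track=191.2°, groundspeed=89.0 kt
Leg 2: track=107.5°, groundspeed=88.1 kt
Leg 3: track=24.3°, groundspeed=81.4 kt

Leg 1: heading 193.1°; drift -1.9° → track 191.2°, groundspeed 89.0 kt
Leg 2: heading 104.9°; drift +2.6° → track 107.5°, groundspeed 88.1 kt
Leg 3: heading 21.8°; drift +2.5° → track 24.3°, groundspeed 81.4 kt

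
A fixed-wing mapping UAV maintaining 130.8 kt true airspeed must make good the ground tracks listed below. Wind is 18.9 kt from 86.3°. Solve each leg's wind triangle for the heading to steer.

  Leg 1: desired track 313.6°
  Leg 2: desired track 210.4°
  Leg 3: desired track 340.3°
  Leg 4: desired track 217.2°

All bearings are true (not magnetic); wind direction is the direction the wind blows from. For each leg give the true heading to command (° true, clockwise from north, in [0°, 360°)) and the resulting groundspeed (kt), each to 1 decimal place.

Leg 1: desired track 313.6°; wind correction +6.1° → command heading 319.7°, groundspeed 142.9 kt
Leg 2: desired track 210.4°; wind correction -6.9° → command heading 203.5°, groundspeed 140.5 kt
Leg 3: desired track 340.3°; wind correction +8.0° → command heading 348.3°, groundspeed 134.7 kt
Leg 4: desired track 217.2°; wind correction -6.3° → command heading 210.9°, groundspeed 142.4 kt

Leg 1: heading=319.7°, groundspeed=142.9 kt
Leg 2: heading=203.5°, groundspeed=140.5 kt
Leg 3: heading=348.3°, groundspeed=134.7 kt
Leg 4: heading=210.9°, groundspeed=142.4 kt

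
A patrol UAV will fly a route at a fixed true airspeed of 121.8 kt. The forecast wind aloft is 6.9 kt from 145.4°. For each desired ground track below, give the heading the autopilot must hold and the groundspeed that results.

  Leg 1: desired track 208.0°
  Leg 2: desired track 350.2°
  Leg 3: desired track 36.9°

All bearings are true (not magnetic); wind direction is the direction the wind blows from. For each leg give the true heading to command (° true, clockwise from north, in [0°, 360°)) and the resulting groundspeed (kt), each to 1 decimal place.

Leg 1: heading=205.1°, groundspeed=118.5 kt
Leg 2: heading=351.6°, groundspeed=128.0 kt
Leg 3: heading=40.0°, groundspeed=123.8 kt

Leg 1: desired track 208.0°; wind correction -2.9° → command heading 205.1°, groundspeed 118.5 kt
Leg 2: desired track 350.2°; wind correction +1.4° → command heading 351.6°, groundspeed 128.0 kt
Leg 3: desired track 36.9°; wind correction +3.1° → command heading 40.0°, groundspeed 123.8 kt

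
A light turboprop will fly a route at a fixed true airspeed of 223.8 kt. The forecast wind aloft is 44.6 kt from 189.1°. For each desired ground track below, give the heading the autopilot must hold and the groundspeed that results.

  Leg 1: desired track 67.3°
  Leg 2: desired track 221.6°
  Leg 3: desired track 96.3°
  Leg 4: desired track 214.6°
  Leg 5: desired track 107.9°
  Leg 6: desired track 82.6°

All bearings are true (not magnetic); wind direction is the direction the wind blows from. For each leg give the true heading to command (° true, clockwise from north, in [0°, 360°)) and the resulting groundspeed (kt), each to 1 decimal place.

Leg 1: heading=77.1°, groundspeed=244.1 kt
Leg 2: heading=215.5°, groundspeed=184.9 kt
Leg 3: heading=107.8°, groundspeed=221.5 kt
Leg 4: heading=209.7°, groundspeed=182.7 kt
Leg 5: heading=119.3°, groundspeed=212.6 kt
Leg 6: heading=93.6°, groundspeed=232.3 kt

Leg 1: desired track 67.3°; wind correction +9.8° → command heading 77.1°, groundspeed 244.1 kt
Leg 2: desired track 221.6°; wind correction -6.1° → command heading 215.5°, groundspeed 184.9 kt
Leg 3: desired track 96.3°; wind correction +11.5° → command heading 107.8°, groundspeed 221.5 kt
Leg 4: desired track 214.6°; wind correction -4.9° → command heading 209.7°, groundspeed 182.7 kt
Leg 5: desired track 107.9°; wind correction +11.4° → command heading 119.3°, groundspeed 212.6 kt
Leg 6: desired track 82.6°; wind correction +11.0° → command heading 93.6°, groundspeed 232.3 kt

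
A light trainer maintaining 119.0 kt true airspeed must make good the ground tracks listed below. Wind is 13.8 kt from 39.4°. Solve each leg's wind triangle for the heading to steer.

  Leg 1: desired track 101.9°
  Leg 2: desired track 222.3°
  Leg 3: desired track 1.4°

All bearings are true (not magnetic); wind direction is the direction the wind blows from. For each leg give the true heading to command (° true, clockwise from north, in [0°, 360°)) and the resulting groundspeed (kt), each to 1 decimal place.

Leg 1: desired track 101.9°; wind correction -5.9° → command heading 96.0°, groundspeed 112.0 kt
Leg 2: desired track 222.3°; wind correction +0.3° → command heading 222.6°, groundspeed 132.8 kt
Leg 3: desired track 1.4°; wind correction +4.1° → command heading 5.5°, groundspeed 107.8 kt

Leg 1: heading=96.0°, groundspeed=112.0 kt
Leg 2: heading=222.6°, groundspeed=132.8 kt
Leg 3: heading=5.5°, groundspeed=107.8 kt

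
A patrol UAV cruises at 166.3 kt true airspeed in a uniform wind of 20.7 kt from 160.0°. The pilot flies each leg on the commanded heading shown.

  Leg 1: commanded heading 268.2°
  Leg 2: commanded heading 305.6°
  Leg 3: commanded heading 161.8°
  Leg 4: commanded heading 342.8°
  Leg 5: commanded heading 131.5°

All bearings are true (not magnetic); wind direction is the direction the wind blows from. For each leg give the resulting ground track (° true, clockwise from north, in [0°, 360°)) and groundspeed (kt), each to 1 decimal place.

Leg 1: heading 268.2°; drift +6.5° → track 274.7°, groundspeed 173.9 kt
Leg 2: heading 305.6°; drift +3.6° → track 309.2°, groundspeed 183.8 kt
Leg 3: heading 161.8°; drift +0.3° → track 162.1°, groundspeed 145.6 kt
Leg 4: heading 342.8°; drift -0.3° → track 342.5°, groundspeed 187.0 kt
Leg 5: heading 131.5°; drift -3.8° → track 127.7°, groundspeed 148.4 kt

Leg 1: track=274.7°, groundspeed=173.9 kt
Leg 2: track=309.2°, groundspeed=183.8 kt
Leg 3: track=162.1°, groundspeed=145.6 kt
Leg 4: track=342.5°, groundspeed=187.0 kt
Leg 5: track=127.7°, groundspeed=148.4 kt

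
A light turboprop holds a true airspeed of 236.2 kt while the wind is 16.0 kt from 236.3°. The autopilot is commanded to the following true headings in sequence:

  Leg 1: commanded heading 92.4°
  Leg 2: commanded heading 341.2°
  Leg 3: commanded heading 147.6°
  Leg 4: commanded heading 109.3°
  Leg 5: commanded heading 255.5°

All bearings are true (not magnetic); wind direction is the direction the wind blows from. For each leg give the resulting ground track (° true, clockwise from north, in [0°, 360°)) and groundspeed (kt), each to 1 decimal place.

Leg 1: track=90.2°, groundspeed=249.3 kt
Leg 2: track=344.9°, groundspeed=240.8 kt
Leg 3: track=143.7°, groundspeed=236.4 kt
Leg 4: track=106.3°, groundspeed=246.2 kt
Leg 5: track=256.9°, groundspeed=221.2 kt

Leg 1: heading 92.4°; drift -2.2° → track 90.2°, groundspeed 249.3 kt
Leg 2: heading 341.2°; drift +3.7° → track 344.9°, groundspeed 240.8 kt
Leg 3: heading 147.6°; drift -3.9° → track 143.7°, groundspeed 236.4 kt
Leg 4: heading 109.3°; drift -3.0° → track 106.3°, groundspeed 246.2 kt
Leg 5: heading 255.5°; drift +1.4° → track 256.9°, groundspeed 221.2 kt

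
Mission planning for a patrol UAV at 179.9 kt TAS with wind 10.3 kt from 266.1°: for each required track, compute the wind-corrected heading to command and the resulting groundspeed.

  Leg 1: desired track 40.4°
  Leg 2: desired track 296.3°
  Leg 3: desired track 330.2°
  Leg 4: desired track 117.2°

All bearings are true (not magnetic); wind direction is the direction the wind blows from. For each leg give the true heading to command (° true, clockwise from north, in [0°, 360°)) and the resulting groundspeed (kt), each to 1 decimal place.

Leg 1: heading=38.1°, groundspeed=186.9 kt
Leg 2: heading=294.6°, groundspeed=170.9 kt
Leg 3: heading=327.2°, groundspeed=175.2 kt
Leg 4: heading=118.9°, groundspeed=188.6 kt

Leg 1: desired track 40.4°; wind correction -2.3° → command heading 38.1°, groundspeed 186.9 kt
Leg 2: desired track 296.3°; wind correction -1.7° → command heading 294.6°, groundspeed 170.9 kt
Leg 3: desired track 330.2°; wind correction -3.0° → command heading 327.2°, groundspeed 175.2 kt
Leg 4: desired track 117.2°; wind correction +1.7° → command heading 118.9°, groundspeed 188.6 kt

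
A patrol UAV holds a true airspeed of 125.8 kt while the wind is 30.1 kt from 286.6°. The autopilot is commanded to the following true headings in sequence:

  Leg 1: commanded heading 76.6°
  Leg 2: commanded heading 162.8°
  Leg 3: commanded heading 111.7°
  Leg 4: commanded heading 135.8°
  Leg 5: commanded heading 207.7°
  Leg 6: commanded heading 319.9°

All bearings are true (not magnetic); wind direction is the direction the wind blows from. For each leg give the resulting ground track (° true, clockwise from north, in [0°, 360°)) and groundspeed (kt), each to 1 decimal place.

Leg 1: track=82.3°, groundspeed=152.6 kt
Leg 2: track=152.8°, groundspeed=144.7 kt
Leg 3: track=110.7°, groundspeed=155.8 kt
Leg 4: track=130.3°, groundspeed=152.8 kt
Leg 5: track=193.9°, groundspeed=123.6 kt
Leg 6: track=329.2°, groundspeed=102.0 kt

Leg 1: heading 76.6°; drift +5.7° → track 82.3°, groundspeed 152.6 kt
Leg 2: heading 162.8°; drift -10.0° → track 152.8°, groundspeed 144.7 kt
Leg 3: heading 111.7°; drift -1.0° → track 110.7°, groundspeed 155.8 kt
Leg 4: heading 135.8°; drift -5.5° → track 130.3°, groundspeed 152.8 kt
Leg 5: heading 207.7°; drift -13.8° → track 193.9°, groundspeed 123.6 kt
Leg 6: heading 319.9°; drift +9.3° → track 329.2°, groundspeed 102.0 kt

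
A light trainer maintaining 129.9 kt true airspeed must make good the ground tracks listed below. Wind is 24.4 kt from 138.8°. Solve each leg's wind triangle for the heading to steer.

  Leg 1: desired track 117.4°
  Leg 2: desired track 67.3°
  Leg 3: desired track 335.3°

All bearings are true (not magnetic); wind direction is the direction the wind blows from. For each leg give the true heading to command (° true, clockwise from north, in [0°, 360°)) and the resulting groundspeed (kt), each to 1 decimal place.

Leg 1: heading=121.3°, groundspeed=106.9 kt
Leg 2: heading=77.6°, groundspeed=120.1 kt
Leg 3: heading=338.4°, groundspeed=153.1 kt

Leg 1: desired track 117.4°; wind correction +3.9° → command heading 121.3°, groundspeed 106.9 kt
Leg 2: desired track 67.3°; wind correction +10.3° → command heading 77.6°, groundspeed 120.1 kt
Leg 3: desired track 335.3°; wind correction +3.1° → command heading 338.4°, groundspeed 153.1 kt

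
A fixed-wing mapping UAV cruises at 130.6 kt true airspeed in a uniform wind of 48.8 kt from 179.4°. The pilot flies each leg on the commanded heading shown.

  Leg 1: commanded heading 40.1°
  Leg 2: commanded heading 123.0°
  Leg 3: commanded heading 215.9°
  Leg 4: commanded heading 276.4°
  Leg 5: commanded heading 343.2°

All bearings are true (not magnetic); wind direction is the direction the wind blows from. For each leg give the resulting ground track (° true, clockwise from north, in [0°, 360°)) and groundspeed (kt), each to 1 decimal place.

Leg 1: heading 40.1°; drift -10.8° → track 29.3°, groundspeed 170.6 kt
Leg 2: heading 123.0°; drift -21.4° → track 101.6°, groundspeed 111.3 kt
Leg 3: heading 215.9°; drift +17.6° → track 233.5°, groundspeed 95.9 kt
Leg 4: heading 276.4°; drift +19.5° → track 295.9°, groundspeed 144.9 kt
Leg 5: heading 343.2°; drift +4.4° → track 347.6°, groundspeed 178.0 kt

Leg 1: track=29.3°, groundspeed=170.6 kt
Leg 2: track=101.6°, groundspeed=111.3 kt
Leg 3: track=233.5°, groundspeed=95.9 kt
Leg 4: track=295.9°, groundspeed=144.9 kt
Leg 5: track=347.6°, groundspeed=178.0 kt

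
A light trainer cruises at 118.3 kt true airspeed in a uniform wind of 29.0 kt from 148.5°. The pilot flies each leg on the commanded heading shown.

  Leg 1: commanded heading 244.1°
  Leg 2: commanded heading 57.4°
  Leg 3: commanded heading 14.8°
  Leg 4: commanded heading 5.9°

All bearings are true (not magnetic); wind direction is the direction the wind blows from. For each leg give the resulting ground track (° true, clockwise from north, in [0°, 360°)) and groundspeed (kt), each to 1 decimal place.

Leg 1: heading 244.1°; drift +13.4° → track 257.5°, groundspeed 124.5 kt
Leg 2: heading 57.4°; drift -13.7° → track 43.7°, groundspeed 122.3 kt
Leg 3: heading 14.8°; drift -8.6° → track 6.2°, groundspeed 139.9 kt
Leg 4: heading 5.9°; drift -7.1° → track 358.8°, groundspeed 142.4 kt

Leg 1: track=257.5°, groundspeed=124.5 kt
Leg 2: track=43.7°, groundspeed=122.3 kt
Leg 3: track=6.2°, groundspeed=139.9 kt
Leg 4: track=358.8°, groundspeed=142.4 kt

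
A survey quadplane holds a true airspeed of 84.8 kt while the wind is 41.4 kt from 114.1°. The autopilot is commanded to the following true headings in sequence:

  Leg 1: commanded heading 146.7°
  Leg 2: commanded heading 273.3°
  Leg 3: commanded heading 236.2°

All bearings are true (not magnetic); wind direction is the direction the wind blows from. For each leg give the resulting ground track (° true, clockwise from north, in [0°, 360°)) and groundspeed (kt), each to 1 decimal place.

Leg 1: track=170.8°, groundspeed=54.7 kt
Leg 2: track=280.1°, groundspeed=124.4 kt
Leg 3: track=254.4°, groundspeed=112.4 kt

Leg 1: heading 146.7°; drift +24.1° → track 170.8°, groundspeed 54.7 kt
Leg 2: heading 273.3°; drift +6.8° → track 280.1°, groundspeed 124.4 kt
Leg 3: heading 236.2°; drift +18.2° → track 254.4°, groundspeed 112.4 kt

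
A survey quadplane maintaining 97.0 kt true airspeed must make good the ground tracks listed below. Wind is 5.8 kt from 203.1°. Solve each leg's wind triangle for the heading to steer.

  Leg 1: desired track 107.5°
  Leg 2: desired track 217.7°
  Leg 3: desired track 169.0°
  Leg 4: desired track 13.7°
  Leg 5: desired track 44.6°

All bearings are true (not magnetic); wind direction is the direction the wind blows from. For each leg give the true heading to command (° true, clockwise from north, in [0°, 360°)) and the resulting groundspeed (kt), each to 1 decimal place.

Leg 1: heading=110.9°, groundspeed=97.4 kt
Leg 2: heading=216.8°, groundspeed=91.4 kt
Leg 3: heading=170.9°, groundspeed=92.1 kt
Leg 4: heading=13.1°, groundspeed=102.7 kt
Leg 5: heading=45.9°, groundspeed=102.4 kt

Leg 1: desired track 107.5°; wind correction +3.4° → command heading 110.9°, groundspeed 97.4 kt
Leg 2: desired track 217.7°; wind correction -0.9° → command heading 216.8°, groundspeed 91.4 kt
Leg 3: desired track 169.0°; wind correction +1.9° → command heading 170.9°, groundspeed 92.1 kt
Leg 4: desired track 13.7°; wind correction -0.6° → command heading 13.1°, groundspeed 102.7 kt
Leg 5: desired track 44.6°; wind correction +1.3° → command heading 45.9°, groundspeed 102.4 kt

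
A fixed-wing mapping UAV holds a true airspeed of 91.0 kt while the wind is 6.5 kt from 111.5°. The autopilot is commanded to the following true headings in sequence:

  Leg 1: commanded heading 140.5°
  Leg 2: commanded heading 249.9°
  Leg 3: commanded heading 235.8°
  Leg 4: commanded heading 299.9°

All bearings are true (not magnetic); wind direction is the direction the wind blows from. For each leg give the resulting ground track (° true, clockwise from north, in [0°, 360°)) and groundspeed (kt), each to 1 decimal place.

Leg 1: track=142.6°, groundspeed=85.4 kt
Leg 2: track=252.5°, groundspeed=96.0 kt
Leg 3: track=239.0°, groundspeed=94.8 kt
Leg 4: track=299.3°, groundspeed=97.4 kt

Leg 1: heading 140.5°; drift +2.1° → track 142.6°, groundspeed 85.4 kt
Leg 2: heading 249.9°; drift +2.6° → track 252.5°, groundspeed 96.0 kt
Leg 3: heading 235.8°; drift +3.2° → track 239.0°, groundspeed 94.8 kt
Leg 4: heading 299.9°; drift -0.6° → track 299.3°, groundspeed 97.4 kt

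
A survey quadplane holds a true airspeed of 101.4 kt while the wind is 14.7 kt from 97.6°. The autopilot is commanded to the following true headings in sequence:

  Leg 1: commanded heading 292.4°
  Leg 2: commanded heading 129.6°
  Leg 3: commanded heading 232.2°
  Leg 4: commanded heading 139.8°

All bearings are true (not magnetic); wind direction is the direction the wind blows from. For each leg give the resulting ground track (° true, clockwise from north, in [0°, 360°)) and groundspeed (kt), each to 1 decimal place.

Leg 1: heading 292.4°; drift -1.9° → track 290.5°, groundspeed 115.7 kt
Leg 2: heading 129.6°; drift +5.0° → track 134.6°, groundspeed 89.3 kt
Leg 3: heading 232.2°; drift +5.4° → track 237.6°, groundspeed 112.2 kt
Leg 4: heading 139.8°; drift +6.2° → track 146.0°, groundspeed 91.0 kt

Leg 1: track=290.5°, groundspeed=115.7 kt
Leg 2: track=134.6°, groundspeed=89.3 kt
Leg 3: track=237.6°, groundspeed=112.2 kt
Leg 4: track=146.0°, groundspeed=91.0 kt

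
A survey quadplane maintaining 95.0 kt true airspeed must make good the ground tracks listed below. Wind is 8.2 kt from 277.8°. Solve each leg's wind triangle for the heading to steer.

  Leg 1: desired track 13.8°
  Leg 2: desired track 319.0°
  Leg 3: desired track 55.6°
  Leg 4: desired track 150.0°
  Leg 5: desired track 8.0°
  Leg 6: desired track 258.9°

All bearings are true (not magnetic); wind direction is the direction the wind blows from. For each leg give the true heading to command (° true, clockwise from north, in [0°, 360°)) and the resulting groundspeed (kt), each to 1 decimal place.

Leg 1: heading=8.9°, groundspeed=95.5 kt
Leg 2: heading=315.7°, groundspeed=88.7 kt
Leg 3: heading=52.3°, groundspeed=100.9 kt
Leg 4: heading=153.9°, groundspeed=99.8 kt
Leg 5: heading=3.0°, groundspeed=94.7 kt
Leg 6: heading=260.5°, groundspeed=87.2 kt

Leg 1: desired track 13.8°; wind correction -4.9° → command heading 8.9°, groundspeed 95.5 kt
Leg 2: desired track 319.0°; wind correction -3.3° → command heading 315.7°, groundspeed 88.7 kt
Leg 3: desired track 55.6°; wind correction -3.3° → command heading 52.3°, groundspeed 100.9 kt
Leg 4: desired track 150.0°; wind correction +3.9° → command heading 153.9°, groundspeed 99.8 kt
Leg 5: desired track 8.0°; wind correction -5.0° → command heading 3.0°, groundspeed 94.7 kt
Leg 6: desired track 258.9°; wind correction +1.6° → command heading 260.5°, groundspeed 87.2 kt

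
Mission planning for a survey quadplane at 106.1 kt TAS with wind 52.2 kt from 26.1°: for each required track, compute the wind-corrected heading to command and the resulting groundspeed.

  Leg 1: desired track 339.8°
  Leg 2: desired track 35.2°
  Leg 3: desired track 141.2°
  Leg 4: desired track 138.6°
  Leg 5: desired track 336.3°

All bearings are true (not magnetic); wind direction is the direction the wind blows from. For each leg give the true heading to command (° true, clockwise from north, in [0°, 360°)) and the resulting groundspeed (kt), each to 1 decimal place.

Leg 1: heading=0.6°, groundspeed=63.1 kt
Leg 2: heading=30.7°, groundspeed=54.2 kt
Leg 3: heading=114.7°, groundspeed=117.1 kt
Leg 4: heading=111.6°, groundspeed=114.5 kt
Leg 5: heading=358.4°, groundspeed=64.6 kt

Leg 1: desired track 339.8°; wind correction +20.8° → command heading 0.6°, groundspeed 63.1 kt
Leg 2: desired track 35.2°; wind correction -4.5° → command heading 30.7°, groundspeed 54.2 kt
Leg 3: desired track 141.2°; wind correction -26.5° → command heading 114.7°, groundspeed 117.1 kt
Leg 4: desired track 138.6°; wind correction -27.0° → command heading 111.6°, groundspeed 114.5 kt
Leg 5: desired track 336.3°; wind correction +22.1° → command heading 358.4°, groundspeed 64.6 kt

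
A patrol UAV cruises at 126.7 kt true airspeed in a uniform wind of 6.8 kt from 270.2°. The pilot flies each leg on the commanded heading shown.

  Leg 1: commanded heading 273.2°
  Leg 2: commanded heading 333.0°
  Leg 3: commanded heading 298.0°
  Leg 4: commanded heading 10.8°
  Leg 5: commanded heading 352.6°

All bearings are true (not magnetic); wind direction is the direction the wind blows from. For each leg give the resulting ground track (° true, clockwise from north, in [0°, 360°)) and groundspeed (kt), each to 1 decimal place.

Leg 1: heading 273.2°; drift +0.2° → track 273.4°, groundspeed 119.9 kt
Leg 2: heading 333.0°; drift +2.8° → track 335.8°, groundspeed 123.7 kt
Leg 3: heading 298.0°; drift +1.5° → track 299.5°, groundspeed 120.7 kt
Leg 4: heading 10.8°; drift +3.0° → track 13.8°, groundspeed 128.1 kt
Leg 5: heading 352.6°; drift +3.1° → track 355.7°, groundspeed 126.0 kt

Leg 1: track=273.4°, groundspeed=119.9 kt
Leg 2: track=335.8°, groundspeed=123.7 kt
Leg 3: track=299.5°, groundspeed=120.7 kt
Leg 4: track=13.8°, groundspeed=128.1 kt
Leg 5: track=355.7°, groundspeed=126.0 kt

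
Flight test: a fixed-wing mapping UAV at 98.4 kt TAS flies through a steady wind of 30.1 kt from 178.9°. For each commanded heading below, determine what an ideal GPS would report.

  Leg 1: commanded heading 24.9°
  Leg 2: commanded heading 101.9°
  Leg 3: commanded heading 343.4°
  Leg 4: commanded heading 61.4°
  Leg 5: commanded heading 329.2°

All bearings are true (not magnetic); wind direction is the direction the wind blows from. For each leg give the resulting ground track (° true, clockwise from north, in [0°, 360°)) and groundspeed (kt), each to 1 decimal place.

Leg 1: heading 24.9°; drift -6.0° → track 18.9°, groundspeed 126.1 kt
Leg 2: heading 101.9°; drift -17.7° → track 84.2°, groundspeed 96.2 kt
Leg 3: heading 343.4°; drift +3.6° → track 347.0°, groundspeed 127.7 kt
Leg 4: heading 61.4°; drift -13.4° → track 48.0°, groundspeed 115.4 kt
Leg 5: heading 329.2°; drift +6.8° → track 336.0°, groundspeed 125.4 kt

Leg 1: track=18.9°, groundspeed=126.1 kt
Leg 2: track=84.2°, groundspeed=96.2 kt
Leg 3: track=347.0°, groundspeed=127.7 kt
Leg 4: track=48.0°, groundspeed=115.4 kt
Leg 5: track=336.0°, groundspeed=125.4 kt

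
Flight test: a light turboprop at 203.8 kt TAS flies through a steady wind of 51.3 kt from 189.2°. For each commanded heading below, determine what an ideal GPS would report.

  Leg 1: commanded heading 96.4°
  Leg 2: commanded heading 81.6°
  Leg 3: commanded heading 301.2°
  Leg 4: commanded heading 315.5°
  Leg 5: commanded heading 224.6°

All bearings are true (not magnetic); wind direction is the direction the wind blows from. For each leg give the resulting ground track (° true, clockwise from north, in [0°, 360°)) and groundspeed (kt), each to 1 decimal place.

Leg 1: heading 96.4°; drift -13.9° → track 82.5°, groundspeed 212.6 kt
Leg 2: heading 81.6°; drift -12.6° → track 69.0°, groundspeed 224.7 kt
Leg 3: heading 301.2°; drift +12.0° → track 313.2°, groundspeed 228.0 kt
Leg 4: heading 315.5°; drift +10.0° → track 325.5°, groundspeed 237.8 kt
Leg 5: heading 224.6°; drift +10.4° → track 235.0°, groundspeed 164.7 kt

Leg 1: track=82.5°, groundspeed=212.6 kt
Leg 2: track=69.0°, groundspeed=224.7 kt
Leg 3: track=313.2°, groundspeed=228.0 kt
Leg 4: track=325.5°, groundspeed=237.8 kt
Leg 5: track=235.0°, groundspeed=164.7 kt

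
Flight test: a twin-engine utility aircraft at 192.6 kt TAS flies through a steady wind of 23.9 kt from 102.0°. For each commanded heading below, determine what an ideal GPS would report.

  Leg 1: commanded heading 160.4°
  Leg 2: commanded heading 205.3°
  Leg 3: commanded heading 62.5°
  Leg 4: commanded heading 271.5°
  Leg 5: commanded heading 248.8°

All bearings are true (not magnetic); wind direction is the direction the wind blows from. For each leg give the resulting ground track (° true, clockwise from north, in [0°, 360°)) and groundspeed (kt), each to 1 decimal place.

Leg 1: track=166.8°, groundspeed=181.2 kt
Leg 2: track=212.0°, groundspeed=199.5 kt
Leg 3: track=57.5°, groundspeed=174.8 kt
Leg 4: track=272.7°, groundspeed=216.1 kt
Leg 5: track=252.3°, groundspeed=213.0 kt

Leg 1: heading 160.4°; drift +6.4° → track 166.8°, groundspeed 181.2 kt
Leg 2: heading 205.3°; drift +6.7° → track 212.0°, groundspeed 199.5 kt
Leg 3: heading 62.5°; drift -5.0° → track 57.5°, groundspeed 174.8 kt
Leg 4: heading 271.5°; drift +1.2° → track 272.7°, groundspeed 216.1 kt
Leg 5: heading 248.8°; drift +3.5° → track 252.3°, groundspeed 213.0 kt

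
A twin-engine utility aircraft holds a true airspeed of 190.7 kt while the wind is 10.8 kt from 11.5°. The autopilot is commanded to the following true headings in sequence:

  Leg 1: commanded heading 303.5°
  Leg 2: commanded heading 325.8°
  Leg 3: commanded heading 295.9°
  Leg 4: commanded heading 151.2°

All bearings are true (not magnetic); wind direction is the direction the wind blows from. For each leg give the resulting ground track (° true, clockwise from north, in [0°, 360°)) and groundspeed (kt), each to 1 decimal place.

Leg 1: track=300.4°, groundspeed=186.9 kt
Leg 2: track=323.4°, groundspeed=183.3 kt
Leg 3: track=292.7°, groundspeed=188.3 kt
Leg 4: track=153.2°, groundspeed=199.1 kt

Leg 1: heading 303.5°; drift -3.1° → track 300.4°, groundspeed 186.9 kt
Leg 2: heading 325.8°; drift -2.4° → track 323.4°, groundspeed 183.3 kt
Leg 3: heading 295.9°; drift -3.2° → track 292.7°, groundspeed 188.3 kt
Leg 4: heading 151.2°; drift +2.0° → track 153.2°, groundspeed 199.1 kt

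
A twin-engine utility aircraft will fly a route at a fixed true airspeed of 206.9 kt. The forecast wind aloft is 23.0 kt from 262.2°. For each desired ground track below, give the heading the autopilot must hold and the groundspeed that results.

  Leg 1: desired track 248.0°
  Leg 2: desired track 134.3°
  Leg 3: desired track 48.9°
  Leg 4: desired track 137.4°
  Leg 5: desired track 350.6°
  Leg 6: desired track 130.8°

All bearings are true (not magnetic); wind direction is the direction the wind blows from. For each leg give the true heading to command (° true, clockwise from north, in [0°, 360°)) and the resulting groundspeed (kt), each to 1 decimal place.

Leg 1: heading=249.6°, groundspeed=184.5 kt
Leg 2: heading=139.3°, groundspeed=220.2 kt
Leg 3: heading=45.4°, groundspeed=225.7 kt
Leg 4: heading=142.6°, groundspeed=219.2 kt
Leg 5: heading=344.2°, groundspeed=205.0 kt
Leg 6: heading=135.6°, groundspeed=221.4 kt

Leg 1: desired track 248.0°; wind correction +1.6° → command heading 249.6°, groundspeed 184.5 kt
Leg 2: desired track 134.3°; wind correction +5.0° → command heading 139.3°, groundspeed 220.2 kt
Leg 3: desired track 48.9°; wind correction -3.5° → command heading 45.4°, groundspeed 225.7 kt
Leg 4: desired track 137.4°; wind correction +5.2° → command heading 142.6°, groundspeed 219.2 kt
Leg 5: desired track 350.6°; wind correction -6.4° → command heading 344.2°, groundspeed 205.0 kt
Leg 6: desired track 130.8°; wind correction +4.8° → command heading 135.6°, groundspeed 221.4 kt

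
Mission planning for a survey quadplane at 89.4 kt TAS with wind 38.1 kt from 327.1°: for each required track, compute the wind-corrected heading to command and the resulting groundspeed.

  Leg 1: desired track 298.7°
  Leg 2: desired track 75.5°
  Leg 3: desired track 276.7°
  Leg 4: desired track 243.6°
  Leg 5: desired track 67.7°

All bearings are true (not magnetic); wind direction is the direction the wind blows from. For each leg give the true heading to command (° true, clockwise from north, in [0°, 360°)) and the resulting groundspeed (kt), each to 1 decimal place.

Leg 1: heading=310.4°, groundspeed=54.0 kt
Leg 2: heading=51.6°, groundspeed=93.8 kt
Leg 3: heading=295.9°, groundspeed=60.2 kt
Leg 4: heading=268.7°, groundspeed=76.7 kt
Leg 5: heading=42.9°, groundspeed=88.2 kt

Leg 1: desired track 298.7°; wind correction +11.7° → command heading 310.4°, groundspeed 54.0 kt
Leg 2: desired track 75.5°; wind correction -23.9° → command heading 51.6°, groundspeed 93.8 kt
Leg 3: desired track 276.7°; wind correction +19.2° → command heading 295.9°, groundspeed 60.2 kt
Leg 4: desired track 243.6°; wind correction +25.1° → command heading 268.7°, groundspeed 76.7 kt
Leg 5: desired track 67.7°; wind correction -24.8° → command heading 42.9°, groundspeed 88.2 kt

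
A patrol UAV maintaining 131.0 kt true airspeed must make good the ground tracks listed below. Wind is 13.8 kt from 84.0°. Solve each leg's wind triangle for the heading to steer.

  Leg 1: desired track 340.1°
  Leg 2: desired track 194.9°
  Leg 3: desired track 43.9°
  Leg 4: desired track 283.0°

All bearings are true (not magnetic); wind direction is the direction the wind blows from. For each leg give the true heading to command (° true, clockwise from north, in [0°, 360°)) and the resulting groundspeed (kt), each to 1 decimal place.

Leg 1: desired track 340.1°; wind correction +5.9° → command heading 346.0°, groundspeed 133.6 kt
Leg 2: desired track 194.9°; wind correction -5.6° → command heading 189.3°, groundspeed 135.3 kt
Leg 3: desired track 43.9°; wind correction +3.9° → command heading 47.8°, groundspeed 120.1 kt
Leg 4: desired track 283.0°; wind correction +2.0° → command heading 285.0°, groundspeed 144.0 kt

Leg 1: heading=346.0°, groundspeed=133.6 kt
Leg 2: heading=189.3°, groundspeed=135.3 kt
Leg 3: heading=47.8°, groundspeed=120.1 kt
Leg 4: heading=285.0°, groundspeed=144.0 kt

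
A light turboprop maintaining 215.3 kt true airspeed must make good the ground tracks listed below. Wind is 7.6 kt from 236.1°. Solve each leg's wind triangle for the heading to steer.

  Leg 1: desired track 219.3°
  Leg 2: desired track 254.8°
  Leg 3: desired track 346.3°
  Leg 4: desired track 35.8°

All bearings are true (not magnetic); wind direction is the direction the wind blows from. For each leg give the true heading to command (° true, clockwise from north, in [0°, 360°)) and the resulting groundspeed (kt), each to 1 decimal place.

Leg 1: desired track 219.3°; wind correction +0.6° → command heading 219.9°, groundspeed 208.0 kt
Leg 2: desired track 254.8°; wind correction -0.6° → command heading 254.2°, groundspeed 208.1 kt
Leg 3: desired track 346.3°; wind correction -1.9° → command heading 344.4°, groundspeed 217.8 kt
Leg 4: desired track 35.8°; wind correction -0.7° → command heading 35.1°, groundspeed 222.4 kt

Leg 1: heading=219.9°, groundspeed=208.0 kt
Leg 2: heading=254.2°, groundspeed=208.1 kt
Leg 3: heading=344.4°, groundspeed=217.8 kt
Leg 4: heading=35.1°, groundspeed=222.4 kt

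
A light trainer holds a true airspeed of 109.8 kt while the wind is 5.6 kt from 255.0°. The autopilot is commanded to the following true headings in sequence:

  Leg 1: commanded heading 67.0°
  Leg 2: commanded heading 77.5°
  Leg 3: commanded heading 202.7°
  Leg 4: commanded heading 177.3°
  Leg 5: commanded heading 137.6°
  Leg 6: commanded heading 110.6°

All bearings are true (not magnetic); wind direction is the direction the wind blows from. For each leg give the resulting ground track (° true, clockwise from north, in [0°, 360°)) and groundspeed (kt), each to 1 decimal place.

Leg 1: heading 67.0°; drift +0.4° → track 67.4°, groundspeed 115.3 kt
Leg 2: heading 77.5°; drift -0.1° → track 77.4°, groundspeed 115.4 kt
Leg 3: heading 202.7°; drift -2.4° → track 200.3°, groundspeed 106.5 kt
Leg 4: heading 177.3°; drift -2.9° → track 174.4°, groundspeed 108.7 kt
Leg 5: heading 137.6°; drift -2.5° → track 135.1°, groundspeed 112.5 kt
Leg 6: heading 110.6°; drift -1.6° → track 109.0°, groundspeed 114.4 kt

Leg 1: track=67.4°, groundspeed=115.3 kt
Leg 2: track=77.4°, groundspeed=115.4 kt
Leg 3: track=200.3°, groundspeed=106.5 kt
Leg 4: track=174.4°, groundspeed=108.7 kt
Leg 5: track=135.1°, groundspeed=112.5 kt
Leg 6: track=109.0°, groundspeed=114.4 kt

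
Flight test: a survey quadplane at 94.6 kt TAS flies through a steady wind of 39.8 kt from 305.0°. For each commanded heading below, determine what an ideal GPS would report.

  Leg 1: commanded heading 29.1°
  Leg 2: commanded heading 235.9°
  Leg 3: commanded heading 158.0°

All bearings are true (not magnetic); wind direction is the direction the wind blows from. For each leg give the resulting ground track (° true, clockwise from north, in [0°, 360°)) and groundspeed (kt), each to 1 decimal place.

Leg 1: track=52.7°, groundspeed=98.8 kt
Leg 2: track=211.1°, groundspeed=88.6 kt
Leg 3: track=148.4°, groundspeed=129.8 kt

Leg 1: heading 29.1°; drift +23.6° → track 52.7°, groundspeed 98.8 kt
Leg 2: heading 235.9°; drift -24.8° → track 211.1°, groundspeed 88.6 kt
Leg 3: heading 158.0°; drift -9.6° → track 148.4°, groundspeed 129.8 kt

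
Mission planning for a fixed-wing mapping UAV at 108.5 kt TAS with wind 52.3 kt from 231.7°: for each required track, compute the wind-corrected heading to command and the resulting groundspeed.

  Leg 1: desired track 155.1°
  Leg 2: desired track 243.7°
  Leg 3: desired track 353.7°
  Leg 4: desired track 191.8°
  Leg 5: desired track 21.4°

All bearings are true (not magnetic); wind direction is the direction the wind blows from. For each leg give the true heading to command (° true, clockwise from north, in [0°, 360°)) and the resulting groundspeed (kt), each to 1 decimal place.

Leg 1: desired track 155.1°; wind correction +28.0° → command heading 183.1°, groundspeed 83.7 kt
Leg 2: desired track 243.7°; wind correction -5.8° → command heading 237.9°, groundspeed 56.8 kt
Leg 3: desired track 353.7°; wind correction -24.1° → command heading 329.6°, groundspeed 126.7 kt
Leg 4: desired track 191.8°; wind correction +18.0° → command heading 209.8°, groundspeed 63.1 kt
Leg 5: desired track 21.4°; wind correction -14.1° → command heading 7.3°, groundspeed 150.4 kt

Leg 1: heading=183.1°, groundspeed=83.7 kt
Leg 2: heading=237.9°, groundspeed=56.8 kt
Leg 3: heading=329.6°, groundspeed=126.7 kt
Leg 4: heading=209.8°, groundspeed=63.1 kt
Leg 5: heading=7.3°, groundspeed=150.4 kt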